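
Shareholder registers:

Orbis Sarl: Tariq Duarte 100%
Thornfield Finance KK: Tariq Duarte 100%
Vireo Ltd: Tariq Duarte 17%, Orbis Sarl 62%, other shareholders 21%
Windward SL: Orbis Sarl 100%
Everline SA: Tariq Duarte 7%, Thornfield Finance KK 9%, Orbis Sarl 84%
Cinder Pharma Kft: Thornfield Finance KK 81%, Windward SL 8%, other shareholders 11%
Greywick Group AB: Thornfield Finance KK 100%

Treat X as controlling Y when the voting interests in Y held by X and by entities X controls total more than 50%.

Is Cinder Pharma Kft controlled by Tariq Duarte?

Yes

Tariq holds 100% of Thornfield, so Tariq controls Thornfield.
Tariq holds 100% of Orbis, so Tariq controls Orbis.
Orbis holds 100% of Windward, so Tariq controls Windward.
Thornfield and Windward together hold 81% + 8% = 89% of Cinder, so Tariq controls Cinder.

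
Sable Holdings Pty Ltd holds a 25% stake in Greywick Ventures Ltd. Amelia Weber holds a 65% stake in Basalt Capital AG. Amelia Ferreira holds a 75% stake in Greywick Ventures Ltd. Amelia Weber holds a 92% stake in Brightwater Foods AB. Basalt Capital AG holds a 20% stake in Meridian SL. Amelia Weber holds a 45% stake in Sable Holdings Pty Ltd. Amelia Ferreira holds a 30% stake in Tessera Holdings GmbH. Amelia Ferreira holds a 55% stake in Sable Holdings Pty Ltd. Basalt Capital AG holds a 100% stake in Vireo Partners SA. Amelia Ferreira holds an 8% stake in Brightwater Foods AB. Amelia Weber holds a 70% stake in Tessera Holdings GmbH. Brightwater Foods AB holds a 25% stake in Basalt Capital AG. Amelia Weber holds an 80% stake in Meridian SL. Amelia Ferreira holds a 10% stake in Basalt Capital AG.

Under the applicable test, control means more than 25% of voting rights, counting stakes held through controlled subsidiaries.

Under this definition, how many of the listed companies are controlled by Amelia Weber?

Amelia Weber holds 92% of Brightwater, so Amelia Weber controls Brightwater.
Amelia Weber holds 45% of Sable, so Amelia Weber controls Sable.
Brightwater and Amelia Weber together hold 25% + 65% = 90% of Basalt, so Amelia Weber controls Basalt.
Amelia Weber holds 70% of Tessera, so Amelia Weber controls Tessera.
Amelia Weber and Basalt together hold 80% + 20% = 100% of Meridian, so Amelia Weber controls Meridian.
Basalt holds 100% of Vireo, so Amelia Weber controls Vireo.
No other company's threshold is met.
Amelia Weber controls 6 companies.

6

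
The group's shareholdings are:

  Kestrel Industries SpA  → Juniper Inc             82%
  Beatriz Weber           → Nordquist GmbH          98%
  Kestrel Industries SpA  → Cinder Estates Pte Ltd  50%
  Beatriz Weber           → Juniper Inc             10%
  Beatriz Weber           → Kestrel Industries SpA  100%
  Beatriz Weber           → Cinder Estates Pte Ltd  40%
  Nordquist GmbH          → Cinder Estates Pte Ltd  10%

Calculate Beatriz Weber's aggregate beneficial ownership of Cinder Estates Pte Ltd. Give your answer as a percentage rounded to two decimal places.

Beatriz reaches Cinder along 3 paths.
Via Nordquist: 98% × 10% = 9.8%.
Via Kestrel: 100% × 50% = 50%.
Direct stake: 40% = 40%.
Total: 9.8% + 50% + 40% = 99.8%.
Rounded: 99.80%.

99.80%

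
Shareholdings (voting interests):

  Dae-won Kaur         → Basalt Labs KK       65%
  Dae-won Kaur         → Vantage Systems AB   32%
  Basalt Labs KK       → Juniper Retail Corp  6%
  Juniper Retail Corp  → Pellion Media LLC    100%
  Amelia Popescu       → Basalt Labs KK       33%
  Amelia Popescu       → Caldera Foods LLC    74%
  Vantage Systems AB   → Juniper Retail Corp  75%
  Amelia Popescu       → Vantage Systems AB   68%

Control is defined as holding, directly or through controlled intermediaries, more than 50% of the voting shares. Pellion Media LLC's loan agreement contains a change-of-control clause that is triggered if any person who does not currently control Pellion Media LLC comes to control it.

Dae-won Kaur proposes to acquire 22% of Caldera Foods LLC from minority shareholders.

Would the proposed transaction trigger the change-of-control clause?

The purchase changes only Dae-won's holdings, so Dae-won is the only person who could newly come to control Pellion.
Dae-won holds 65% of Basalt, so Dae-won controls Basalt.
Neither Dae-won nor any entity Dae-won controls holds any voting interest in Pellion.
So before the transaction, Dae-won does not control Pellion.
After the purchase, Dae-won holds 22% of Caldera directly.
Dae-won's side now holds 22% of Caldera, not > 50%, so Dae-won still does not control Caldera.
After the transaction, neither Dae-won nor any entity Dae-won controls holds a voting interest in Pellion, so Dae-won still does not control it.
No new person acquires control, so the clause is not triggered.

No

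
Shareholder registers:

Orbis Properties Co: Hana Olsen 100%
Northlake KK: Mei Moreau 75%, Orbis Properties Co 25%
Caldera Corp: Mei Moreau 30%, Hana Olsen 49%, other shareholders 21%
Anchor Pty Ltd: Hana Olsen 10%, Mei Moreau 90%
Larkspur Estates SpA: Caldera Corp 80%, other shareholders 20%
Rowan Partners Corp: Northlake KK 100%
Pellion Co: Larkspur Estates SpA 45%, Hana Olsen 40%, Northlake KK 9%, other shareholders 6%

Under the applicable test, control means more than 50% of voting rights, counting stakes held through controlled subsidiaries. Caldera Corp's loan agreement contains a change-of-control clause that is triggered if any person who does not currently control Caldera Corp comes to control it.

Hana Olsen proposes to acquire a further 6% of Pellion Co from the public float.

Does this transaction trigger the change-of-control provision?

No

The purchase changes only Hana's holdings, so Hana is the only person who could newly come to control Caldera.
Hana holds 100% of Orbis, so Hana controls Orbis.
In Caldera, Hana's side holds only 49%, not > 50%.
So before the transaction, Hana does not control Caldera.
After the purchase, Hana's direct stake in Pellion rises to 40% + 6% = 46%.
Hana's side now holds 46% of Pellion, not > 50%, so Hana still does not control Pellion.
After the transaction, Hana's side holds 49% of Caldera, not > 50%, so Hana still does not control Caldera.
No new person acquires control, so the clause is not triggered.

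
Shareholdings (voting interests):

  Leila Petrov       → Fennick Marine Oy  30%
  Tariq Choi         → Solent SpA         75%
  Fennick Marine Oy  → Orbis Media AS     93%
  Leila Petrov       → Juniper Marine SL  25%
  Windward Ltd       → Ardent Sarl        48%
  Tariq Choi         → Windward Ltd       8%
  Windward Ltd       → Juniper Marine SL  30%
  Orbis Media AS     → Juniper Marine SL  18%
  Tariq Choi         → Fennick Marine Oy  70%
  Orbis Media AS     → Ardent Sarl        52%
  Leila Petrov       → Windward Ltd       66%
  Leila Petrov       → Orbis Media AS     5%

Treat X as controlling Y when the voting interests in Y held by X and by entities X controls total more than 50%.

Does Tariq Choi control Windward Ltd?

Tariq holds 70% of Fennick, so Tariq controls Fennick.
Tariq holds 75% of Solent, so Tariq controls Solent.
Fennick holds 93% of Orbis, so Tariq controls Orbis.
Orbis holds 52% of Ardent, so Tariq controls Ardent.
In Windward, Tariq's side holds only 8%, not > 50%.
So Tariq does not control Windward.

No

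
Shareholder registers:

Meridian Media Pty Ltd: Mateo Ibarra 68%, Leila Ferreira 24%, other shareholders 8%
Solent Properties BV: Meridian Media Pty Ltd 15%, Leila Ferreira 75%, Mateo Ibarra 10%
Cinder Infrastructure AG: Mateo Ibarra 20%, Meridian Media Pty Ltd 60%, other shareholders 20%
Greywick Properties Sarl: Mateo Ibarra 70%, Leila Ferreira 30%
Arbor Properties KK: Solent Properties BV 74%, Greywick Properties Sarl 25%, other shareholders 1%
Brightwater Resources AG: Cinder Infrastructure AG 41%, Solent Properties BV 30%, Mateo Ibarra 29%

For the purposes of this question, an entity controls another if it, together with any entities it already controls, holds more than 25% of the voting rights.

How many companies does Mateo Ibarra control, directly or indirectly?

4

Mateo holds 68% of Meridian, so Mateo controls Meridian.
Mateo and Meridian together hold 20% + 60% = 80% of Cinder, so Mateo controls Cinder.
Mateo holds 70% of Greywick, so Mateo controls Greywick.
Cinder and Mateo together hold 41% + 29% = 70% of Brightwater, so Mateo controls Brightwater.
No other company's threshold is met.
Mateo controls 4 companies.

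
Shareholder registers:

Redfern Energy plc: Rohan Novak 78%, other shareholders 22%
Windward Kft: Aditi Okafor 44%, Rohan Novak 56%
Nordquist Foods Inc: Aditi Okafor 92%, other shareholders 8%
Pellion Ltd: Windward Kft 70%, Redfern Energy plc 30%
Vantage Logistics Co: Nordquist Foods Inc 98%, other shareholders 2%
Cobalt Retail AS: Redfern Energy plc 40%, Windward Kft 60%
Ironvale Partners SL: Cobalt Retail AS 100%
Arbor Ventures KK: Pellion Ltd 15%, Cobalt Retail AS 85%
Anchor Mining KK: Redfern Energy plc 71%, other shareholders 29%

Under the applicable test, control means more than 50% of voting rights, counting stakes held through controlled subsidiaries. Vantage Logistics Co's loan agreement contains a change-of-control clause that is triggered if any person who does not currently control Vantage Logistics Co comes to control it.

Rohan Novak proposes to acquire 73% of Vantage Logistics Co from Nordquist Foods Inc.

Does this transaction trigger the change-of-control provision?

Yes

The purchase adds only to Rohan's holdings (Nordquist's stake shrinks), so Rohan is the only person who could newly come to control Vantage.
Rohan holds 78% of Redfern, so Rohan controls Redfern.
Rohan holds 56% of Windward, so Rohan controls Windward.
Windward and Redfern together hold 70% + 30% = 100% of Pellion, so Rohan controls Pellion.
Redfern and Windward together hold 40% + 60% = 100% of Cobalt, so Rohan controls Cobalt.
Cobalt holds 100% of Ironvale, so Rohan controls Ironvale.
Pellion and Cobalt together hold 15% + 85% = 100% of Arbor, so Rohan controls Arbor.
Redfern holds 71% of Anchor, so Rohan controls Anchor.
Neither Rohan nor any entity Rohan controls holds any voting interest in Vantage.
So before the transaction, Rohan does not control Vantage.
After the purchase, Rohan holds 73% of Vantage directly, and Nordquist's stake falls to 25%.
Rohan holds 73% of Vantage, so Rohan controls Vantage.
Rohan did not control Vantage before and does after, so the clause is triggered.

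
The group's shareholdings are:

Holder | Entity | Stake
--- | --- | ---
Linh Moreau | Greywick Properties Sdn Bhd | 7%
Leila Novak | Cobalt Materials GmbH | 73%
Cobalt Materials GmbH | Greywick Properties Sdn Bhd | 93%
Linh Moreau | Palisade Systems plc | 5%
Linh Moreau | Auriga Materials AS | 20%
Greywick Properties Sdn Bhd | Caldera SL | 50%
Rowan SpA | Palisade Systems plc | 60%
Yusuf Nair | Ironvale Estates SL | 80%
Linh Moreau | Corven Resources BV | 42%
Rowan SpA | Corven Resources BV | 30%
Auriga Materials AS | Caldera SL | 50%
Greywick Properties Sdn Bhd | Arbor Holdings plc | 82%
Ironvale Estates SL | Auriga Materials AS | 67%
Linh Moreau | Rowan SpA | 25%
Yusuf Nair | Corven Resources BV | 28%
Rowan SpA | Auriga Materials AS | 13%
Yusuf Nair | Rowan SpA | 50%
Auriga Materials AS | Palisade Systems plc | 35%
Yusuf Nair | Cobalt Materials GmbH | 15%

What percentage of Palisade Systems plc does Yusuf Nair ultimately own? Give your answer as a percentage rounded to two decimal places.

Yusuf reaches Palisade along 3 paths.
Via Rowan: 50% × 60% = 30%.
Via Ironvale → Auriga: 80% × 67% × 35% = 18.76%.
Via Rowan → Auriga: 50% × 13% × 35% = 2.275%.
Total: 30% + 18.76% + 2.275% = 51.035%.
Rounded: 51.04%.

51.04%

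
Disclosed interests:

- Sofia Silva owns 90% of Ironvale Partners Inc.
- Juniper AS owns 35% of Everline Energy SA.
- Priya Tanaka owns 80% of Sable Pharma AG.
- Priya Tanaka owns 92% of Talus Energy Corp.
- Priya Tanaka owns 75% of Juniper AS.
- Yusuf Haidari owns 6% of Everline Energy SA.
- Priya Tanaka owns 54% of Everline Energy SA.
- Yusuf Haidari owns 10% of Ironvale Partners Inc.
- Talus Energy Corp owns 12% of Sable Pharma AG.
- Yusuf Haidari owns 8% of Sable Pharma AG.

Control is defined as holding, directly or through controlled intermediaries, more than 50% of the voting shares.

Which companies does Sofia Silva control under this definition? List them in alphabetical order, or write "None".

Sofia holds 90% of Ironvale, so Sofia controls Ironvale.
No other company's threshold is met.

Ironvale Partners Inc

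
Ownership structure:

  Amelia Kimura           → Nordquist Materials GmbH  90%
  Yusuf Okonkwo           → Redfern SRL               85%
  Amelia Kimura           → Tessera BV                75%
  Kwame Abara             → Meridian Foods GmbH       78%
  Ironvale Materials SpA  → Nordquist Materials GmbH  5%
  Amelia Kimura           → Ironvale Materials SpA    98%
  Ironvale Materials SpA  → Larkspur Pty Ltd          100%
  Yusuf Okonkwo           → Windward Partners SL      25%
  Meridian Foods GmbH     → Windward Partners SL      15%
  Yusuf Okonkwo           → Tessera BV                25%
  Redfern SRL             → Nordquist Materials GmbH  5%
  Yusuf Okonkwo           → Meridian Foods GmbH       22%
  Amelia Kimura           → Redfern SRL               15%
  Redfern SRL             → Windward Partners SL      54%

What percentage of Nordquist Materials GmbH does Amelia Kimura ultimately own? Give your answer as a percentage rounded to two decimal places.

Amelia reaches Nordquist along 3 paths.
Via Redfern: 15% × 5% = 0.75%.
Direct stake: 90% = 90%.
Via Ironvale: 98% × 5% = 4.9%.
Total: 0.75% + 90% + 4.9% = 95.65%.

95.65%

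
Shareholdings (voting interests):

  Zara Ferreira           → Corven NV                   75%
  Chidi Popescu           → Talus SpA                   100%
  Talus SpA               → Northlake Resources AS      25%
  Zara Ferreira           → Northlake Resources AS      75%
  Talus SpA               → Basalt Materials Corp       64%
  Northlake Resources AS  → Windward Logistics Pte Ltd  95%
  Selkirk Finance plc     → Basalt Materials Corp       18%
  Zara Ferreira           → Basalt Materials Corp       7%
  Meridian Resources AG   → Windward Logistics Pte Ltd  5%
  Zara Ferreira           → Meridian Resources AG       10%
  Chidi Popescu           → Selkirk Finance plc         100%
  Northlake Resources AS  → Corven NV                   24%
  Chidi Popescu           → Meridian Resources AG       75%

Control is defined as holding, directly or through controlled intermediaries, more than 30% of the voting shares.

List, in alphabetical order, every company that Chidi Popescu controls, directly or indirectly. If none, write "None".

Chidi holds 100% of Talus, so Chidi controls Talus.
Chidi holds 75% of Meridian, so Chidi controls Meridian.
Chidi holds 100% of Selkirk, so Chidi controls Selkirk.
Selkirk and Talus together hold 18% + 64% = 82% of Basalt, so Chidi controls Basalt.
No other company's threshold is met.

Basalt Materials Corp, Meridian Resources AG, Selkirk Finance plc, Talus SpA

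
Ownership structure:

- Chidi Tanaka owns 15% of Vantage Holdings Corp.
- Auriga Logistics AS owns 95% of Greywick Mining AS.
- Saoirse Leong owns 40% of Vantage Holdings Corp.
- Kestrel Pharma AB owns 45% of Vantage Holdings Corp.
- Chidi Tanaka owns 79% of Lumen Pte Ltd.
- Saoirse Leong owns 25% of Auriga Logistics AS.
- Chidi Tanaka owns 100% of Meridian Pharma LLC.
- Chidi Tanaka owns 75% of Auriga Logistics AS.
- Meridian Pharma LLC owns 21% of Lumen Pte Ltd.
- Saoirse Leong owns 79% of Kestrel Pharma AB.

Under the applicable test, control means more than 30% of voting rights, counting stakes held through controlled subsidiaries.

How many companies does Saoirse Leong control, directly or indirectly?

Saoirse holds 79% of Kestrel, so Saoirse controls Kestrel.
Saoirse and Kestrel together hold 40% + 45% = 85% of Vantage, so Saoirse controls Vantage.
No other company's threshold is met.
Saoirse controls 2 companies.

2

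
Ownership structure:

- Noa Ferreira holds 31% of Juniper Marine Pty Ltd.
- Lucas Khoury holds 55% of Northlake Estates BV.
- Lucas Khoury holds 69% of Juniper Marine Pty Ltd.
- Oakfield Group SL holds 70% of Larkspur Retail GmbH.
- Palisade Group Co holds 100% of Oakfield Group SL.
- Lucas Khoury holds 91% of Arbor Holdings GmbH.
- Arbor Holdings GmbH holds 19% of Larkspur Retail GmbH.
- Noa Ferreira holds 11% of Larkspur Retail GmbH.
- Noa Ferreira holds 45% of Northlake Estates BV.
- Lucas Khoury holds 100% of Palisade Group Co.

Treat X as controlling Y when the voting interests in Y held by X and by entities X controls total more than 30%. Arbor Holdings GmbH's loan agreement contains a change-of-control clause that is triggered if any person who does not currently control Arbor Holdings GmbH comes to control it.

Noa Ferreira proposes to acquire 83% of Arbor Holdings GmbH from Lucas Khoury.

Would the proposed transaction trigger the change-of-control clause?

The purchase adds only to Noa's holdings (Lucas's stake shrinks), so Noa is the only person who could newly come to control Arbor.
Noa holds 45% of Northlake, so Noa controls Northlake.
Noa holds 31% of Juniper, so Noa controls Juniper.
Neither Noa nor any entity Noa controls holds any voting interest in Arbor.
So before the transaction, Noa does not control Arbor.
After the purchase, Noa holds 83% of Arbor directly, and Lucas's stake falls to 8%.
Noa holds 83% of Arbor, so Noa controls Arbor.
Noa did not control Arbor before and does after, so the clause is triggered.

Yes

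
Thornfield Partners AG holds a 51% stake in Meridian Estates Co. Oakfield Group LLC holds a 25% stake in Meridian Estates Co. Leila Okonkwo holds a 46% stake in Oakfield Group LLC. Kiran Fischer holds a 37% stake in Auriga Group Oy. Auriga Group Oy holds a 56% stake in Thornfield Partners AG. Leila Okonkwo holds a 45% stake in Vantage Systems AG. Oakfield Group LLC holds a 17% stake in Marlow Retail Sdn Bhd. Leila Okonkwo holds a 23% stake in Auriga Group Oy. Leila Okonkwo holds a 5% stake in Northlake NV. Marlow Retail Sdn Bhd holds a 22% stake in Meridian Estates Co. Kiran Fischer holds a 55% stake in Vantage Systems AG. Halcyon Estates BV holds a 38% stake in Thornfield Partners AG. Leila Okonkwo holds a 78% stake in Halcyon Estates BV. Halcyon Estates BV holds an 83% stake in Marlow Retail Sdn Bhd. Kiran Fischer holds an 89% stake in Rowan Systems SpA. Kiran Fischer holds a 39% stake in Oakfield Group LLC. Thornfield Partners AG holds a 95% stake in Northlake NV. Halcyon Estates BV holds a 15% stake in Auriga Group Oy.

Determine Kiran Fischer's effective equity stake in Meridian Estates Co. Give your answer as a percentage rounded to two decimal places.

Kiran reaches Meridian along 3 paths.
Via Oakfield: 39% × 25% = 9.75%.
Via Auriga → Thornfield: 37% × 56% × 51% = 10.5672%.
Via Oakfield → Marlow: 39% × 17% × 22% = 1.4586%.
Total: 9.75% + 10.5672% + 1.4586% = 21.7758%.
Rounded: 21.78%.

21.78%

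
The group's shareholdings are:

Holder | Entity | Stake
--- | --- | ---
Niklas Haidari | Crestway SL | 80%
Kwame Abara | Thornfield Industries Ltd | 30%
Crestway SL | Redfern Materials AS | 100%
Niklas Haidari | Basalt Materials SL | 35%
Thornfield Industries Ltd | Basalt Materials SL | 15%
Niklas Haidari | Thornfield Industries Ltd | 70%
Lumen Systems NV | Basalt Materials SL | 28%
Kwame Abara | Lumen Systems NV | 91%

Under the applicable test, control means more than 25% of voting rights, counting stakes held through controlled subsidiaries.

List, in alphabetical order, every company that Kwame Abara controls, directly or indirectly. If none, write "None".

Kwame holds 91% of Lumen, so Kwame controls Lumen.
Kwame holds 30% of Thornfield, so Kwame controls Thornfield.
Thornfield and Lumen together hold 15% + 28% = 43% of Basalt, so Kwame controls Basalt.
No other company's threshold is met.

Basalt Materials SL, Lumen Systems NV, Thornfield Industries Ltd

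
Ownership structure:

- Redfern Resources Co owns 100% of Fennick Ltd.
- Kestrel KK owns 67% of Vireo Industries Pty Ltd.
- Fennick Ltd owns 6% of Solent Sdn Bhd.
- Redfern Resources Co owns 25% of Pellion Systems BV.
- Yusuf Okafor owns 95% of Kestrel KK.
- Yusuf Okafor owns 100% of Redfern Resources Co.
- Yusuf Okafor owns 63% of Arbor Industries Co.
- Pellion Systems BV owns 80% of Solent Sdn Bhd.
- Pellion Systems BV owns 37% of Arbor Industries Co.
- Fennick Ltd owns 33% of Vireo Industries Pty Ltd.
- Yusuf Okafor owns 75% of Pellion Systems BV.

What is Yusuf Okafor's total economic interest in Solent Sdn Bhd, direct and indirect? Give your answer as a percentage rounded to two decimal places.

86.00%

Yusuf reaches Solent along 3 paths.
Via Redfern → Pellion: 100% × 25% × 80% = 20%.
Via Pellion: 75% × 80% = 60%.
Via Redfern → Fennick: 100% × 100% × 6% = 6%.
Total: 20% + 60% + 6% = 86%.
Rounded: 86.00%.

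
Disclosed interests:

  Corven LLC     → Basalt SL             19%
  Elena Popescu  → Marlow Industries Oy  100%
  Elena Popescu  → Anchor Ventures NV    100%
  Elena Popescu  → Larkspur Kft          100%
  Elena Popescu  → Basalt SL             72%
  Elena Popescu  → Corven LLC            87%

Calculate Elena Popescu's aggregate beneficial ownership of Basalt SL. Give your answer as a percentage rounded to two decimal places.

Elena reaches Basalt along 2 paths.
Direct stake: 72% = 72%.
Via Corven: 87% × 19% = 16.53%.
Total: 72% + 16.53% = 88.53%.

88.53%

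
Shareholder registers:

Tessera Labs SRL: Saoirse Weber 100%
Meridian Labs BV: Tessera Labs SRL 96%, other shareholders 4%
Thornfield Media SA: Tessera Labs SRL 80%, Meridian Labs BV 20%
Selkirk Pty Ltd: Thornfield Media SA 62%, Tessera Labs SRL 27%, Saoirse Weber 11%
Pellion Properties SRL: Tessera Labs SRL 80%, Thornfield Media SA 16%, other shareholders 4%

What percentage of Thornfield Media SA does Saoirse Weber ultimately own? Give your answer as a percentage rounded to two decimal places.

99.20%

Saoirse reaches Thornfield along 2 paths.
Via Tessera: 100% × 80% = 80%.
Via Tessera → Meridian: 100% × 96% × 20% = 19.2%.
Total: 80% + 19.2% = 99.2%.
Rounded: 99.20%.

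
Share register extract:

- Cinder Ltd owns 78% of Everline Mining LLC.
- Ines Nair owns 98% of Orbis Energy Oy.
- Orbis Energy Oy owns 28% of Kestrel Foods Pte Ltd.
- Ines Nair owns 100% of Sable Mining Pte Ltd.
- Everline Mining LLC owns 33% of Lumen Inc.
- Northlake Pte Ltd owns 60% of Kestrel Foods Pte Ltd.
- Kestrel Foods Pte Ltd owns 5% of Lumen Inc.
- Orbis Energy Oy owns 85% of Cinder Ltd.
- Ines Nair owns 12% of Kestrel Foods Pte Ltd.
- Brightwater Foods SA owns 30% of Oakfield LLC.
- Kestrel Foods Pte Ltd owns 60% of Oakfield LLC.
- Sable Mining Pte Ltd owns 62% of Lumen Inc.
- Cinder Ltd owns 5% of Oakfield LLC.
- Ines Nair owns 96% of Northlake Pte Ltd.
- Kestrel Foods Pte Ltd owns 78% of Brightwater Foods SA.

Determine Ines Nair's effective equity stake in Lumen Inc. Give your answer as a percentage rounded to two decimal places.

88.29%

Ines reaches Lumen along 5 paths.
Via Orbis → Cinder → Everline: 98% × 85% × 78% × 33% = 21.44142%.
Via Northlake → Kestrel: 96% × 60% × 5% = 2.88%.
Via Orbis → Kestrel: 98% × 28% × 5% = 1.372%.
Via Kestrel: 12% × 5% = 0.6%.
Via Sable: 100% × 62% = 62%.
Total: 21.44142% + 2.88% + 1.372% + 0.6% + 62% = 88.29342%.
Rounded: 88.29%.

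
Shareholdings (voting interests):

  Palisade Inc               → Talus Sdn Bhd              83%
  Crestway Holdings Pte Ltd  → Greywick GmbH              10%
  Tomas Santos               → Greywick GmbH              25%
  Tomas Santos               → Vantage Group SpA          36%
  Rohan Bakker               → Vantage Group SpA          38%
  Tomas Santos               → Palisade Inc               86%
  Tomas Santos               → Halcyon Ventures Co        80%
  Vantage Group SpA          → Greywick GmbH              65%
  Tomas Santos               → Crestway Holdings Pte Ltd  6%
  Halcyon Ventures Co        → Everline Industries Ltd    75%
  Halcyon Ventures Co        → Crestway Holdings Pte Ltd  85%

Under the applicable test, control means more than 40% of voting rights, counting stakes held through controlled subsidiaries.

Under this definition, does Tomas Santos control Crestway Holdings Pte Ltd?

Yes

Tomas holds 80% of Halcyon, so Tomas controls Halcyon.
Halcyon and Tomas together hold 85% + 6% = 91% of Crestway, so Tomas controls Crestway.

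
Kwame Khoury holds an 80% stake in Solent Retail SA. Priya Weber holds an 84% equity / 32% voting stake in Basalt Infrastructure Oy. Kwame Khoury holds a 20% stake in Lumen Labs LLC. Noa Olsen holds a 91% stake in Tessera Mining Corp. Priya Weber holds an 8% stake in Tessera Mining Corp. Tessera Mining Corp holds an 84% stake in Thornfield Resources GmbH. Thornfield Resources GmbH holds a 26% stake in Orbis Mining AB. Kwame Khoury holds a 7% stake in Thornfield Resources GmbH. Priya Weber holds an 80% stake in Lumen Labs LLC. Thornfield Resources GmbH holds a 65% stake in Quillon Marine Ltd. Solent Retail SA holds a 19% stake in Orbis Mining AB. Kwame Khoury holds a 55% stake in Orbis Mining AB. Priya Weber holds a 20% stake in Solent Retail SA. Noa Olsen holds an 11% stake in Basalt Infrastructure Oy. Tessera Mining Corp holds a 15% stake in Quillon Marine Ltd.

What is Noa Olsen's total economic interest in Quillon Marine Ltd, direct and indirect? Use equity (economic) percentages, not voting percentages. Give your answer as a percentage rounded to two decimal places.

63.34%

Noa reaches Quillon along 2 paths.
Via Tessera → Thornfield: 91% × 84% × 65% = 49.686%.
Via Tessera: 91% × 15% = 13.65%.
Total: 49.686% + 13.65% = 63.336%.
Rounded: 63.34%.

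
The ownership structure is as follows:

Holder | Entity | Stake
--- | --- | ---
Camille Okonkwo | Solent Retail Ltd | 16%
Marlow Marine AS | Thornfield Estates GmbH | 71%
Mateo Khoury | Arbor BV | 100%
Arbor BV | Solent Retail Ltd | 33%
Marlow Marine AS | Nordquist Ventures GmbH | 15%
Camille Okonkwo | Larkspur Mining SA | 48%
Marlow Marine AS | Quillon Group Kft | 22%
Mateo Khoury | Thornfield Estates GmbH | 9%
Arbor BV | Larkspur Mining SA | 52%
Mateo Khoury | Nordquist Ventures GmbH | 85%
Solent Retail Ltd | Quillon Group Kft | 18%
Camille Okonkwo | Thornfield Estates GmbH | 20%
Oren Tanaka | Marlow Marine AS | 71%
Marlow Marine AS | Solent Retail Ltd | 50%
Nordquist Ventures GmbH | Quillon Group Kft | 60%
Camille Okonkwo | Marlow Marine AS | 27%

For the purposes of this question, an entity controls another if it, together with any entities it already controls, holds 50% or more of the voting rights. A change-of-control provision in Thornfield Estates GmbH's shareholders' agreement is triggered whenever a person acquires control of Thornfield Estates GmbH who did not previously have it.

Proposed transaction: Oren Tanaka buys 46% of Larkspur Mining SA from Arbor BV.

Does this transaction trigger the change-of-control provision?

The purchase adds only to Oren's holdings (Arbor's stake shrinks), so Oren is the only person who could newly come to control Thornfield.
Oren holds 71% of Marlow, so Oren controls Marlow.
Marlow holds 71% of Thornfield, so Oren controls Thornfield.
So Oren already controls Thornfield before the transaction.
After the purchase, Oren holds 46% of Larkspur directly, and Arbor's stake falls to 6%.
Oren controlled Thornfield already, so this is not a new person acquiring control; every other person's position is unchanged or reduced.
No new person acquires control, so the clause is not triggered.

No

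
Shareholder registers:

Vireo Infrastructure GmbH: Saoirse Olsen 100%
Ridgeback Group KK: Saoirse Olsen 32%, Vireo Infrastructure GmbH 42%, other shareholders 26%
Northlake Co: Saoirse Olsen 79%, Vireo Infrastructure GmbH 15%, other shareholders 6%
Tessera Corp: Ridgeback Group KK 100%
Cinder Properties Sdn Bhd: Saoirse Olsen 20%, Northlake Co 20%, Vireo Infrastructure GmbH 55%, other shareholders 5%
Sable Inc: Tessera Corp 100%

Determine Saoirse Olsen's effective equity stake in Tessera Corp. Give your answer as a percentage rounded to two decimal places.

Saoirse reaches Tessera along 2 paths.
Via Ridgeback: 32% × 100% = 32%.
Via Vireo → Ridgeback: 100% × 42% × 100% = 42%.
Total: 32% + 42% = 74%.
Rounded: 74.00%.

74.00%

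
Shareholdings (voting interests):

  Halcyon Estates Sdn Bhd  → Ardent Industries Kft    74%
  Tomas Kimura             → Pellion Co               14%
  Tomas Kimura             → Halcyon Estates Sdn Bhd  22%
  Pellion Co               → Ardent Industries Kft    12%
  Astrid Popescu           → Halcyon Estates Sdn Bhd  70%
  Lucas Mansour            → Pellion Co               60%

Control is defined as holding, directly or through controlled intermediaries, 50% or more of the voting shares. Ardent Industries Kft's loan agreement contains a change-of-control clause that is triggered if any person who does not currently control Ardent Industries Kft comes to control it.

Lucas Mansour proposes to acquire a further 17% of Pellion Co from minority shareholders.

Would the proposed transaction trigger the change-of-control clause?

No

The purchase changes only Lucas's holdings, so Lucas is the only person who could newly come to control Ardent.
Lucas holds 60% of Pellion, so Lucas controls Pellion.
In Ardent, Lucas's side holds only 12%, not ≥ 50%.
So before the transaction, Lucas does not control Ardent.
After the purchase, Lucas's direct stake in Pellion rises to 60% + 17% = 77%.
Lucas holds 77% of Pellion, so Lucas controls Pellion.
After the transaction, Lucas's side holds 12% of Ardent, not ≥ 50%, so Lucas still does not control Ardent.
No new person acquires control, so the clause is not triggered.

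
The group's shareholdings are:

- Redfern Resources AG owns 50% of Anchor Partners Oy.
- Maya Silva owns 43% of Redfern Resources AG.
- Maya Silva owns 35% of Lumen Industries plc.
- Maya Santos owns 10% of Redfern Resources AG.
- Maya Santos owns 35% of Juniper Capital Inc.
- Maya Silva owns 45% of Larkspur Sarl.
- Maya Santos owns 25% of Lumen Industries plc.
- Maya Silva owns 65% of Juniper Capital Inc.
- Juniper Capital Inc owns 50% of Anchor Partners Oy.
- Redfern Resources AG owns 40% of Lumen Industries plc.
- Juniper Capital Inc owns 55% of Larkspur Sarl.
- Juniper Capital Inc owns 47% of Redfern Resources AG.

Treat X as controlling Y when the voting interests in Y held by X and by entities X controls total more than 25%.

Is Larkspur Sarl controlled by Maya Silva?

Maya Silva holds 65% of Juniper, so Maya Silva controls Juniper.
Maya Silva and Juniper together hold 45% + 55% = 100% of Larkspur, so Maya Silva controls Larkspur.

Yes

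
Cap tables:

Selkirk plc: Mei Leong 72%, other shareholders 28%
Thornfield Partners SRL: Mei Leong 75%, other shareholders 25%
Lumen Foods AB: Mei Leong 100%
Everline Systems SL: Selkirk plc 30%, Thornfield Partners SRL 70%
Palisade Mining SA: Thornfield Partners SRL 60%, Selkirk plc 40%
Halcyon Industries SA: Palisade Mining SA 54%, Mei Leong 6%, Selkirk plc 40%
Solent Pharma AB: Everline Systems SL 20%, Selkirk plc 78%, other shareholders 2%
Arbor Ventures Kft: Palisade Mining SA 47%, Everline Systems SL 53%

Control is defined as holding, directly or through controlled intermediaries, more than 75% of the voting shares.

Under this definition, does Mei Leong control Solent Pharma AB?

Mei holds 100% of Lumen, so Mei controls Lumen.
Neither Mei nor any entity Mei controls holds any voting interest in Solent.
So Mei does not control Solent.

No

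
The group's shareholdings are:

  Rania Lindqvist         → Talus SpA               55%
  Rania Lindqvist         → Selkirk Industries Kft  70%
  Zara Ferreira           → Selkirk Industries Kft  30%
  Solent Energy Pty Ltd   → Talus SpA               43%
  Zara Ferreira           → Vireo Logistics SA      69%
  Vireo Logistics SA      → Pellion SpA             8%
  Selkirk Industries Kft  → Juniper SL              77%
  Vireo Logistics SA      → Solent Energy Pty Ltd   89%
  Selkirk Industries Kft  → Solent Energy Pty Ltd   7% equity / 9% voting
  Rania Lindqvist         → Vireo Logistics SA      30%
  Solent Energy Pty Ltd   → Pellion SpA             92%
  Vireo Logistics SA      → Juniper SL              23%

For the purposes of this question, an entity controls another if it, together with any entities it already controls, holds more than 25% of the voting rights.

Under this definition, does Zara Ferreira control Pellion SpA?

Zara holds 30% of Selkirk, so Zara controls Selkirk.
Zara holds 69% of Vireo, so Zara controls Vireo.
Vireo and Selkirk together hold 89% + 9% = 98% of Solent, so Zara controls Solent.
Solent and Vireo together hold 92% + 8% = 100% of Pellion, so Zara controls Pellion.

Yes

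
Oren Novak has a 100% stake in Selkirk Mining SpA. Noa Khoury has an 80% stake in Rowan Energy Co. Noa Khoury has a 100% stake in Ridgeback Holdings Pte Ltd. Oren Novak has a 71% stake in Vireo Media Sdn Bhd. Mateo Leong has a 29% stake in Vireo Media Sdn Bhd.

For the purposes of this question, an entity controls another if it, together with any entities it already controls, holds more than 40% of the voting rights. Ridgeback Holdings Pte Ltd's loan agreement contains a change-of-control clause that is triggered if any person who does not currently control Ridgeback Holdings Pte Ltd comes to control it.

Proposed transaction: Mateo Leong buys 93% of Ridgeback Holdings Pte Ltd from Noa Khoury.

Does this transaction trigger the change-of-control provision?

Yes

The purchase adds only to Mateo's holdings (Noa's stake shrinks), so Mateo is the only person who could newly come to control Ridgeback.
Mateo's largest direct stake is 29% in Vireo, which does not meet the threshold, so Mateo controls no company.
Neither Mateo nor any entity Mateo controls holds any voting interest in Ridgeback.
So before the transaction, Mateo does not control Ridgeback.
After the purchase, Mateo holds 93% of Ridgeback directly, and Noa's stake falls to 7%.
Mateo holds 93% of Ridgeback, so Mateo controls Ridgeback.
Mateo did not control Ridgeback before and does after, so the clause is triggered.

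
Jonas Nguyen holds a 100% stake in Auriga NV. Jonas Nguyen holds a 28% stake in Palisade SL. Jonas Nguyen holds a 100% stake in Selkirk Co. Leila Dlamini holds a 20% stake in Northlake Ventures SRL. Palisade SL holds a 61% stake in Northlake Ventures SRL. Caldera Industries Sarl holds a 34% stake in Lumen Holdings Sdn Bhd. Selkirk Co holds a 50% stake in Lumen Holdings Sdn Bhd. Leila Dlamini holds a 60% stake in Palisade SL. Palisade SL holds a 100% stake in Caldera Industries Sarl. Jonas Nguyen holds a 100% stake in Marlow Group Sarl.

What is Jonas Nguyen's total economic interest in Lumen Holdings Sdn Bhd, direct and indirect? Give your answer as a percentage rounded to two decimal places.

59.52%

Jonas reaches Lumen along 2 paths.
Via Selkirk: 100% × 50% = 50%.
Via Palisade → Caldera: 28% × 100% × 34% = 9.52%.
Total: 50% + 9.52% = 59.52%.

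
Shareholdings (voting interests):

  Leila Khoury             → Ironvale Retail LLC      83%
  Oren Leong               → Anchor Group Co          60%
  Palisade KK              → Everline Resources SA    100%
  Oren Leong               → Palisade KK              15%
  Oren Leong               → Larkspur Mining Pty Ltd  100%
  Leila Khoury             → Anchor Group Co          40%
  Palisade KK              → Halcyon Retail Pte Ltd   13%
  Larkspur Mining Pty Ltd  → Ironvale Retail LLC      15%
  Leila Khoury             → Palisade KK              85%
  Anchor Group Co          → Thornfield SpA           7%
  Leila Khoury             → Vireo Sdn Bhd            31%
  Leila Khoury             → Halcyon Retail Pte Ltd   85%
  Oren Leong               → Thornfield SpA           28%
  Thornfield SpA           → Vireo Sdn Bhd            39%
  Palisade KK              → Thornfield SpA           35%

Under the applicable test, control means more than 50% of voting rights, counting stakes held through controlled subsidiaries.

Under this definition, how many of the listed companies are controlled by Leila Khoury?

Leila holds 85% of Palisade, so Leila controls Palisade.
Palisade and Leila together hold 13% + 85% = 98% of Halcyon, so Leila controls Halcyon.
Leila holds 83% of Ironvale, so Leila controls Ironvale.
Palisade holds 100% of Everline, so Leila controls Everline.
No other company's threshold is met.
Leila controls 4 companies.

4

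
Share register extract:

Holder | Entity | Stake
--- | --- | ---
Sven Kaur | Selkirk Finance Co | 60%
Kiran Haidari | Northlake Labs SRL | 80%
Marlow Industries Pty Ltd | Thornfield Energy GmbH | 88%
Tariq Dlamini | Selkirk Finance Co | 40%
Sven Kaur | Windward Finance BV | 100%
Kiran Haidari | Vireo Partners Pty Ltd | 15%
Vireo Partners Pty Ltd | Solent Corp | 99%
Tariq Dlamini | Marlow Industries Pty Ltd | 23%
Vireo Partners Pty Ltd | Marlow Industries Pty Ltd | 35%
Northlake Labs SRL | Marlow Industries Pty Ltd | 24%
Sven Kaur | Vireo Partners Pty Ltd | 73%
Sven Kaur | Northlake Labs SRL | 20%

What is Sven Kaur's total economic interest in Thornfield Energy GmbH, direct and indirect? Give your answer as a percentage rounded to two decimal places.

Sven reaches Thornfield along 2 paths.
Via Northlake → Marlow: 20% × 24% × 88% = 4.224%.
Via Vireo → Marlow: 73% × 35% × 88% = 22.484%.
Total: 4.224% + 22.484% = 26.708%.
Rounded: 26.71%.

26.71%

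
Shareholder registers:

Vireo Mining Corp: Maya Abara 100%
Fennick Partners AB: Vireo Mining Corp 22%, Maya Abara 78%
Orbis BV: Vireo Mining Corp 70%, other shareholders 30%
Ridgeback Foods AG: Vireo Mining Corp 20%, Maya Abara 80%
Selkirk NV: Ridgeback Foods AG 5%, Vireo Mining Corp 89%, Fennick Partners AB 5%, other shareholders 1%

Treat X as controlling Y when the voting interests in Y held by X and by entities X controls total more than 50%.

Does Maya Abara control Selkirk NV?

Yes

Maya holds 100% of Vireo, so Maya controls Vireo.
Vireo and Maya together hold 22% + 78% = 100% of Fennick, so Maya controls Fennick.
Vireo and Maya together hold 20% + 80% = 100% of Ridgeback, so Maya controls Ridgeback.
Ridgeback and Vireo and Fennick together hold 5% + 89% + 5% = 99% of Selkirk, so Maya controls Selkirk.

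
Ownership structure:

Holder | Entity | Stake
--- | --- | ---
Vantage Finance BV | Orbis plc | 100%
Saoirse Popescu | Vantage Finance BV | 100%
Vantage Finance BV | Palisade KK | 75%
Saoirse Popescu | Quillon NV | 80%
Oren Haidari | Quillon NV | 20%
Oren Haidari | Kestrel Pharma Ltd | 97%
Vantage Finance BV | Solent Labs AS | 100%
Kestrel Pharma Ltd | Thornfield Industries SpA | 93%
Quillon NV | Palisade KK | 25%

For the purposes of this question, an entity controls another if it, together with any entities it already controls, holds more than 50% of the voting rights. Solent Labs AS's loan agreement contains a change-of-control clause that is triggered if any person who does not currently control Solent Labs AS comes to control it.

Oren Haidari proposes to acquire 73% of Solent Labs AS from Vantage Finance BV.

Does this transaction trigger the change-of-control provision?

Yes

The purchase adds only to Oren's holdings (Vantage's stake shrinks), so Oren is the only person who could newly come to control Solent.
Oren holds 97% of Kestrel, so Oren controls Kestrel.
Kestrel holds 93% of Thornfield, so Oren controls Thornfield.
Neither Oren nor any entity Oren controls holds any voting interest in Solent.
So before the transaction, Oren does not control Solent.
After the purchase, Oren holds 73% of Solent directly, and Vantage's stake falls to 27%.
Oren holds 73% of Solent, so Oren controls Solent.
Oren did not control Solent before and does after, so the clause is triggered.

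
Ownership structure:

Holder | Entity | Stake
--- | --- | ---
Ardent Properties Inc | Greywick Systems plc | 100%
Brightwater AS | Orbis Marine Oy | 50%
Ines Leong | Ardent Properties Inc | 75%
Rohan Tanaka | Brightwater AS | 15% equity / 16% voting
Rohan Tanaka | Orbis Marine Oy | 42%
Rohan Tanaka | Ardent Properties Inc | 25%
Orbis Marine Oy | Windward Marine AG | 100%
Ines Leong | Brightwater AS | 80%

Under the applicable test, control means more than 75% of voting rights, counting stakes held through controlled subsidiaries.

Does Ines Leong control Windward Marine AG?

No

Ines holds 80% of Brightwater, so Ines controls Brightwater.
Neither Ines nor any entity Ines controls holds any voting interest in Windward.
So Ines does not control Windward.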